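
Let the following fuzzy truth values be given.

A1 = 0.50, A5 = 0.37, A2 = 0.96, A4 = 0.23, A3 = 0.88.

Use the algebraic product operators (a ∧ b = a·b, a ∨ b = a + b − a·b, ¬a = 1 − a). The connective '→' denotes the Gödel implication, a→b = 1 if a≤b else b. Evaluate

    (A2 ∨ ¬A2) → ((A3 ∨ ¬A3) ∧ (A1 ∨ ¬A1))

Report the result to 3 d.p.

¬A2 = 1 − 0.9600 = 0.0400
A2 ∨ ¬A2 = a + b − a·b on (0.9600, 0.0400) = 0.9616
¬A3 = 1 − 0.8800 = 0.1200
A3 ∨ ¬A3 = a + b − a·b on (0.8800, 0.1200) = 0.8944
¬A1 = 1 − 0.5000 = 0.5000
A1 ∨ ¬A1 = a + b − a·b on (0.5000, 0.5000) = 0.7500
(A3 ∨ ¬A3) ∧ (A1 ∨ ¬A1) = a·b on (0.8944, 0.7500) = 0.6708
(A2 ∨ ¬A2) → ((A3 ∨ ¬A3) ∧ (A1 ∨ ¬A1))  [Gödel: 1 if a≤b else b] with a=0.9616, b=0.6708 → 0.6708

0.671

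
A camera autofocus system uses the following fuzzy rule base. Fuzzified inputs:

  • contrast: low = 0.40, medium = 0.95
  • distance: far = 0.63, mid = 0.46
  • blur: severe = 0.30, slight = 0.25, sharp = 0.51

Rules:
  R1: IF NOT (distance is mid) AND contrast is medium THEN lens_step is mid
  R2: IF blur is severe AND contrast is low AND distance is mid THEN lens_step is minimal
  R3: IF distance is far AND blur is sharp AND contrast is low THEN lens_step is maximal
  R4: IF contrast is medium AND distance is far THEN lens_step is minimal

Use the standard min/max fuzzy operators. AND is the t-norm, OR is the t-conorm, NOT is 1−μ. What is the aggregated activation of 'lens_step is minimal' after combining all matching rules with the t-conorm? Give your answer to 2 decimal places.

R1: ¬mid=1−0.46=0.54, medium=0.95; AND[min(a, b)] → w = 0.54
R2: severe=0.30, low=0.40, mid=0.46; AND[min(a, b)] → w = 0.30
R3: far=0.63, sharp=0.51, low=0.40; AND[min(a, b)] → w = 0.40
R4: medium=0.95, far=0.63; AND[min(a, b)] → w = 0.63
Rules with consequent 'minimal': {R2, R4} → strengths 0.30, 0.63
Aggregate via t-conorm [max(a, b)]: 0.63

0.63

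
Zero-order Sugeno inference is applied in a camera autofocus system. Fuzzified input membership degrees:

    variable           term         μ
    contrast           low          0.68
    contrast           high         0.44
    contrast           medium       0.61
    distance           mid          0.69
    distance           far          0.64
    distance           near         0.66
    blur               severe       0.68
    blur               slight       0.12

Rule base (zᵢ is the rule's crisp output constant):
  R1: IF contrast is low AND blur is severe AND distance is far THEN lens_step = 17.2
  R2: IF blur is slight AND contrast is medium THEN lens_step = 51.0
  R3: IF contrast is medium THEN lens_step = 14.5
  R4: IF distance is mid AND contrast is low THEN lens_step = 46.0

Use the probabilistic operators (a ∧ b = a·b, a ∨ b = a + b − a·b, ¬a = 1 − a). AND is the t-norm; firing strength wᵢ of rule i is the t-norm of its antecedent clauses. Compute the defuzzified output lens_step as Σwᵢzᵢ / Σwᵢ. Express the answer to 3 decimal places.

27.101

R1 (z=17.2): low=0.68, severe=0.68, far=0.64; AND[a·b] → w = 0.2959
R2 (z=51.0): slight=0.12, medium=0.61; AND[a·b] → w = 0.0732
R3 (z=14.5): medium=0.61 → w = 0.6100
R4 (z=46.0): mid=0.69, low=0.68; AND[a·b] → w = 0.4692
Weighted average = (0.2959·17.2 + 0.0732·51.0 + 0.6100·14.5 + 0.4692·46.0) / (0.2959 + 0.0732 + 0.6100 + 0.4692)
  = 39.2515 / 1.4483 = 27.101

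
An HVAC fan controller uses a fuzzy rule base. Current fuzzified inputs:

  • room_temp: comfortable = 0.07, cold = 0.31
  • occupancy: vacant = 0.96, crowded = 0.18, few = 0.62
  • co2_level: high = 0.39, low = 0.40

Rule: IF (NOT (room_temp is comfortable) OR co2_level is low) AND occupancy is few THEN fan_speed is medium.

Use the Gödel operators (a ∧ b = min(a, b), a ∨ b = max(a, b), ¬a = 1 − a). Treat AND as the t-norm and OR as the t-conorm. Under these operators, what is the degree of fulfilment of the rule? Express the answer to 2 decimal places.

firing strength: (¬comfortable=1−0.07=0.93 OR low=0.40) = 0.93; AND[min(a, b)] with few=0.62 → w = 0.62

0.62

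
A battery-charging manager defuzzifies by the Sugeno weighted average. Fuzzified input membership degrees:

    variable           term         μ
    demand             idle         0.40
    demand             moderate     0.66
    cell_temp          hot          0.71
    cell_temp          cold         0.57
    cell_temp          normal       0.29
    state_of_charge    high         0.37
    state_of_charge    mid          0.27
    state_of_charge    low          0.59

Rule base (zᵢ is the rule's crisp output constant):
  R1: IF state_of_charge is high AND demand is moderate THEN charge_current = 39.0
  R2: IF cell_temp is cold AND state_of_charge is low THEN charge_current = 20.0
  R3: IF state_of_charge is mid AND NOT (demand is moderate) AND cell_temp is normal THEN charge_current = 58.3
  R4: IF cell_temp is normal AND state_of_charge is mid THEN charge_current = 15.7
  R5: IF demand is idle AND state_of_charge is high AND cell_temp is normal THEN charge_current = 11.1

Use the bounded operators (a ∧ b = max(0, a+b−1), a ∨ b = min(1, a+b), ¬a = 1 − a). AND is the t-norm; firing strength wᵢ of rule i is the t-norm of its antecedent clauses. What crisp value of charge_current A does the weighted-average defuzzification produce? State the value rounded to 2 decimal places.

23.00

R1 (z=39.0): high=0.37, moderate=0.66; AND[max(0, a+b−1)] → w = 0.03
R2 (z=20.0): cold=0.57, low=0.59; AND[max(0, a+b−1)] → w = 0.16
R3 (z=58.3): mid=0.27, ¬moderate=1−0.66=0.34, normal=0.29; AND[max(0, a+b−1)] → w = 0.00
R4 (z=15.7): normal=0.29, mid=0.27; AND[max(0, a+b−1)] → w = 0.00
R5 (z=11.1): idle=0.40, high=0.37, normal=0.29; AND[max(0, a+b−1)] → w = 0.00
Weighted average = (0.03·39.0 + 0.16·20.0 + 0.00·58.3 + 0.00·15.7 + 0.00·11.1) / (0.03 + 0.16 + 0.00 + 0.00 + 0.00)
  = 4.3700 / 0.1900 = 23.00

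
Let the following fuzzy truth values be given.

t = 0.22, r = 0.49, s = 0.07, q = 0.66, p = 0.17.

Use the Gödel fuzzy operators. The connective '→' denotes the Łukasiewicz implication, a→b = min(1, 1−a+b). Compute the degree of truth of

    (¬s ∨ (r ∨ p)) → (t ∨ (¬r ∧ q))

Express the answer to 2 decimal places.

0.58

¬s = 1 − 0.07 = 0.93
r ∨ p = max(a, b) on (0.49, 0.17) = 0.49
¬s ∨ (r ∨ p) = max(a, b) on (0.93, 0.49) = 0.93
¬r = 1 − 0.49 = 0.51
¬r ∧ q = min(a, b) on (0.51, 0.66) = 0.51
t ∨ (¬r ∧ q) = max(a, b) on (0.22, 0.51) = 0.51
(¬s ∨ (r ∨ p)) → (t ∨ (¬r ∧ q))  [Łukasiewicz: min(1, 1−a+b)] with a=0.93, b=0.51 → 0.58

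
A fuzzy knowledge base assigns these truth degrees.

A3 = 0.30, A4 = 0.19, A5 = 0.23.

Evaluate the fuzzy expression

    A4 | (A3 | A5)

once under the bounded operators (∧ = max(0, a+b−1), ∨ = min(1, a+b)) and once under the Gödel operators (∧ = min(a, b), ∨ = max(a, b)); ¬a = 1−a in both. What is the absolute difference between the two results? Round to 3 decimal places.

0.420

Under bounded:
  A3 | A5 = min(1, a+b) on (0.30, 0.23) = 0.53
  A4 | (A3 | A5) = min(1, a+b) on (0.19, 0.53) = 0.72
  → value = 0.7200
Under Gödel:
  A3 | A5 = max(a, b) on (0.30, 0.23) = 0.30
  A4 | (A3 | A5) = max(a, b) on (0.19, 0.30) = 0.30
  → value = 0.3000
|0.7200 − 0.3000| = 0.420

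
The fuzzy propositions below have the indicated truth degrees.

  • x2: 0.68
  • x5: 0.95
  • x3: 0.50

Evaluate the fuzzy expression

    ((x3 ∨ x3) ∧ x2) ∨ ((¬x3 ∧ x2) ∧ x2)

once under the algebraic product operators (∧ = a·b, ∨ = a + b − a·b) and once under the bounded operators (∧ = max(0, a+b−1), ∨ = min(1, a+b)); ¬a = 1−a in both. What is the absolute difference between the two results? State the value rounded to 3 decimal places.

0.057

Under algebraic product:
  x3 ∨ x3 = a + b − a·b on (0.5000, 0.5000) = 0.7500
  (x3 ∨ x3) ∧ x2 = a·b on (0.7500, 0.6800) = 0.5100
  ¬x3 = 1 − 0.5000 = 0.5000
  ¬x3 ∧ x2 = a·b on (0.5000, 0.6800) = 0.3400
  (¬x3 ∧ x2) ∧ x2 = a·b on (0.3400, 0.6800) = 0.2312
  ((x3 ∨ x3) ∧ x2) ∨ ((¬x3 ∧ x2) ∧ x2) = a + b − a·b on (0.5100, 0.2312) = 0.6233
  → value = 0.6233
Under bounded:
  x3 ∨ x3 = min(1, a+b) on (0.50, 0.50) = 1.00
  (x3 ∨ x3) ∧ x2 = max(0, a+b−1) on (1.00, 0.68) = 0.68
  ¬x3 = 1 − 0.50 = 0.50
  ¬x3 ∧ x2 = max(0, a+b−1) on (0.50, 0.68) = 0.18
  (¬x3 ∧ x2) ∧ x2 = max(0, a+b−1) on (0.18, 0.68) = 0.00
  ((x3 ∨ x3) ∧ x2) ∨ ((¬x3 ∧ x2) ∧ x2) = min(1, a+b) on (0.68, 0.00) = 0.68
  → value = 0.6800
|0.6233 − 0.6800| = 0.057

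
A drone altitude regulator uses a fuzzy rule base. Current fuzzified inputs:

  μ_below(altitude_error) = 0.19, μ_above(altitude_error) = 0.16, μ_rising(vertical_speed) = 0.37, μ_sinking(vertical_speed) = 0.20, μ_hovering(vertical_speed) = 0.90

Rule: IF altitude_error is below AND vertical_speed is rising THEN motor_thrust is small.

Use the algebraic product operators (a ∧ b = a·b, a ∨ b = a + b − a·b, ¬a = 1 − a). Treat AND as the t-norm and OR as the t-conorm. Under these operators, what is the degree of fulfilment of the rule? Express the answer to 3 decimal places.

0.070

firing strength: below=0.19, rising=0.37; AND[a·b] → w = 0.0703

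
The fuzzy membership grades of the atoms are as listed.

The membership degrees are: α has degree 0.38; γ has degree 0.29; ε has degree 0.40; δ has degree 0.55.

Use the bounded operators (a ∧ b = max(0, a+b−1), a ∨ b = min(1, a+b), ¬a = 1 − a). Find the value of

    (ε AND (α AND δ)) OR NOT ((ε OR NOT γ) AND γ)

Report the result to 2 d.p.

0.71

α AND δ = max(0, a+b−1) on (0.38, 0.55) = 0.00
ε AND (α AND δ) = max(0, a+b−1) on (0.40, 0.00) = 0.00
NOT γ = 1 − 0.29 = 0.71
ε OR NOT γ = min(1, a+b) on (0.40, 0.71) = 1.00
(ε OR NOT γ) AND γ = max(0, a+b−1) on (1.00, 0.29) = 0.29
NOT ((ε OR NOT γ) AND γ) = 1 − 0.29 = 0.71
(ε AND (α AND δ)) OR NOT ((ε OR NOT γ) AND γ) = min(1, a+b) on (0.00, 0.71) = 0.71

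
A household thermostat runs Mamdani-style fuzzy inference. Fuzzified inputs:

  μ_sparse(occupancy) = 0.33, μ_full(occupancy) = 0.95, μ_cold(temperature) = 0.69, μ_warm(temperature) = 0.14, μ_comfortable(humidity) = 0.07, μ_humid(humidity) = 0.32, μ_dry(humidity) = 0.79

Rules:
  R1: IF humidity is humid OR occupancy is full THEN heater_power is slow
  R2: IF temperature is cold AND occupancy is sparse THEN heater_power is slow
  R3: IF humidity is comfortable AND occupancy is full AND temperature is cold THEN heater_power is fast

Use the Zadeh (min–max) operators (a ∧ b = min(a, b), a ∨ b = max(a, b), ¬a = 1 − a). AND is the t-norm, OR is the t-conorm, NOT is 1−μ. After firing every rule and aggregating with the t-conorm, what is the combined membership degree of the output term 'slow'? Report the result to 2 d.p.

R1: humid=0.32, full=0.95; OR[max(a, b)] → w = 0.95
R2: cold=0.69, sparse=0.33; AND[min(a, b)] → w = 0.33
R3: comfortable=0.07, full=0.95, cold=0.69; AND[min(a, b)] → w = 0.07
Rules with consequent 'slow': {R1, R2} → strengths 0.95, 0.33
Aggregate via t-conorm [max(a, b)]: 0.95

0.95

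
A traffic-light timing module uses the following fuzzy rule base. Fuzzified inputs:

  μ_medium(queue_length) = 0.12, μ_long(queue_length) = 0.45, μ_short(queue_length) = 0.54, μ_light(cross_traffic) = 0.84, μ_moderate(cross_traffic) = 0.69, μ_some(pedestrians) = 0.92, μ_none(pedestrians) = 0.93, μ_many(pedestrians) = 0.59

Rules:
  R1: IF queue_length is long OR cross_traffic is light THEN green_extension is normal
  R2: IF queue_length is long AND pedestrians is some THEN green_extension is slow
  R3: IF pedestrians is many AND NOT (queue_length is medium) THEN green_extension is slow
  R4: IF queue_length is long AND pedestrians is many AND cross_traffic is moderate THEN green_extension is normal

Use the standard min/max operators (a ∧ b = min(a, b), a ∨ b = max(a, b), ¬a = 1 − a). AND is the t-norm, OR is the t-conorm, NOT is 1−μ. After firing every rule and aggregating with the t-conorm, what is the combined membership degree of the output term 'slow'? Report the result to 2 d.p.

R1: long=0.45, light=0.84; OR[max(a, b)] → w = 0.84
R2: long=0.45, some=0.92; AND[min(a, b)] → w = 0.45
R3: many=0.59, ¬medium=1−0.12=0.88; AND[min(a, b)] → w = 0.59
R4: long=0.45, many=0.59, moderate=0.69; AND[min(a, b)] → w = 0.45
Rules with consequent 'slow': {R2, R3} → strengths 0.45, 0.59
Aggregate via t-conorm [max(a, b)]: 0.59

0.59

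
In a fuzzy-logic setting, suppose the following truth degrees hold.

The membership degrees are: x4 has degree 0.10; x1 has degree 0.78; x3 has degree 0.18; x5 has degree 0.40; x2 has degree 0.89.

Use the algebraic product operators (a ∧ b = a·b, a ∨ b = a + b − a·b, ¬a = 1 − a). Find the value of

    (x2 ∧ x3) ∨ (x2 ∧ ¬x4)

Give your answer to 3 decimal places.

x2 ∧ x3 = a·b on (0.8900, 0.1800) = 0.1602
¬x4 = 1 − 0.1000 = 0.9000
x2 ∧ ¬x4 = a·b on (0.8900, 0.9000) = 0.8010
(x2 ∧ x3) ∨ (x2 ∧ ¬x4) = a + b − a·b on (0.1602, 0.8010) = 0.8329

0.833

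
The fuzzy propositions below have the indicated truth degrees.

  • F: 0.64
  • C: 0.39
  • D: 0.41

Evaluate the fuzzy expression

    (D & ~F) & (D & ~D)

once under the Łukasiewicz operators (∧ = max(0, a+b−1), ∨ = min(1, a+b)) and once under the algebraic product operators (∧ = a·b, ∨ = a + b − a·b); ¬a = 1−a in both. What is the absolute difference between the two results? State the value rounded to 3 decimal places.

Under Łukasiewicz:
  ~F = 1 − 0.64 = 0.36
  D & ~F = max(0, a+b−1) on (0.41, 0.36) = 0.00
  ~D = 1 − 0.41 = 0.59
  D & ~D = max(0, a+b−1) on (0.41, 0.59) = 0.00
  (D & ~F) & (D & ~D) = max(0, a+b−1) on (0.00, 0.00) = 0.00
  → value = 0.0000
Under algebraic product:
  ~F = 1 − 0.6400 = 0.3600
  D & ~F = a·b on (0.4100, 0.3600) = 0.1476
  ~D = 1 − 0.4100 = 0.5900
  D & ~D = a·b on (0.4100, 0.5900) = 0.2419
  (D & ~F) & (D & ~D) = a·b on (0.1476, 0.2419) = 0.0357
  → value = 0.0357
|0.0000 − 0.0357| = 0.036

0.036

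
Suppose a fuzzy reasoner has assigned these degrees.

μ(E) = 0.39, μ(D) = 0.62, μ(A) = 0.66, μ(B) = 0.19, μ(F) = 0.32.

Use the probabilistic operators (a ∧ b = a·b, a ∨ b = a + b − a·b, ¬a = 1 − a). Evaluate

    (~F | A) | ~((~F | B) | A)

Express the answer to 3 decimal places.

0.901

~F = 1 − 0.3200 = 0.6800
~F | A = a + b − a·b on (0.6800, 0.6600) = 0.8912
~F = 1 − 0.3200 = 0.6800
~F | B = a + b − a·b on (0.6800, 0.1900) = 0.7408
(~F | B) | A = a + b − a·b on (0.7408, 0.6600) = 0.9119
~((~F | B) | A) = 1 − 0.9119 = 0.0881
(~F | A) | ~((~F | B) | A) = a + b − a·b on (0.8912, 0.0881) = 0.9008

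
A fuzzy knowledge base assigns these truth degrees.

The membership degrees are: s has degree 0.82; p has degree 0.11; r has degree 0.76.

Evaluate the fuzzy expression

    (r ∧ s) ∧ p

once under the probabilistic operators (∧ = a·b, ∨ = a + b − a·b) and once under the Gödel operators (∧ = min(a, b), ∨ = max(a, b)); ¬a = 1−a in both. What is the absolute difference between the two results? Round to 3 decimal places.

0.041

Under probabilistic:
  r ∧ s = a·b on (0.7600, 0.8200) = 0.6232
  (r ∧ s) ∧ p = a·b on (0.6232, 0.1100) = 0.0686
  → value = 0.0686
Under Gödel:
  r ∧ s = min(a, b) on (0.76, 0.82) = 0.76
  (r ∧ s) ∧ p = min(a, b) on (0.76, 0.11) = 0.11
  → value = 0.1100
|0.0686 − 0.1100| = 0.041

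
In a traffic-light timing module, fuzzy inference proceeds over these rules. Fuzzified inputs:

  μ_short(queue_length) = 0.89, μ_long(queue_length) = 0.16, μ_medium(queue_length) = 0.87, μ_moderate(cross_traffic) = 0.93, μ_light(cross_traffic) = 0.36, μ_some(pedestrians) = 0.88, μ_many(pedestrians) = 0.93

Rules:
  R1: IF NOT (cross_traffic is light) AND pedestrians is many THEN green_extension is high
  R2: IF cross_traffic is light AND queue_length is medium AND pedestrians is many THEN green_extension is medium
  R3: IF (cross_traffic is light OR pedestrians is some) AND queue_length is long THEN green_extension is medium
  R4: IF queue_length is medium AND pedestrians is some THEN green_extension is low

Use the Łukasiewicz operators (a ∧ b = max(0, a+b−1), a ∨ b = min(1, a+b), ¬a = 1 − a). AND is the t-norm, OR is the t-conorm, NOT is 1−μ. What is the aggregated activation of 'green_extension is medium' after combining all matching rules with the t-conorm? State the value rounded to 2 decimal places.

0.32

R1: ¬light=1−0.36=0.64, many=0.93; AND[max(0, a+b−1)] → w = 0.57
R2: light=0.36, medium=0.87, many=0.93; AND[max(0, a+b−1)] → w = 0.16
R3: (light=0.36 OR some=0.88) = 1.00; AND[max(0, a+b−1)] with long=0.16 → w = 0.16
R4: medium=0.87, some=0.88; AND[max(0, a+b−1)] → w = 0.75
Rules with consequent 'medium': {R2, R3} → strengths 0.16, 0.16
Aggregate via t-conorm [min(1, a+b)]: 0.32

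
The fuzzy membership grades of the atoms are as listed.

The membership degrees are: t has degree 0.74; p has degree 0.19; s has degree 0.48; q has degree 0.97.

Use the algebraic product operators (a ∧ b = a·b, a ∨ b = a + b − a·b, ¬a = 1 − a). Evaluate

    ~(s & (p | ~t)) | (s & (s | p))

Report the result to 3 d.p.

~t = 1 − 0.7400 = 0.2600
p | ~t = a + b − a·b on (0.1900, 0.2600) = 0.4006
s & (p | ~t) = a·b on (0.4800, 0.4006) = 0.1923
~(s & (p | ~t)) = 1 − 0.1923 = 0.8077
s | p = a + b − a·b on (0.4800, 0.1900) = 0.5788
s & (s | p) = a·b on (0.4800, 0.5788) = 0.2778
~(s & (p | ~t)) | (s & (s | p)) = a + b − a·b on (0.8077, 0.2778) = 0.8611

0.861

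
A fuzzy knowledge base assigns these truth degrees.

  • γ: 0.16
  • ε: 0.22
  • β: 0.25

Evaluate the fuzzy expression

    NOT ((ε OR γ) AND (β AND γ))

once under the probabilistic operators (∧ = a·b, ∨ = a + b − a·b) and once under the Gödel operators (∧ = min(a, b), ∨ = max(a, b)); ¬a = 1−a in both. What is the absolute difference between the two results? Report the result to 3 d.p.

0.146

Under probabilistic:
  ε OR γ = a + b − a·b on (0.2200, 0.1600) = 0.3448
  β AND γ = a·b on (0.2500, 0.1600) = 0.0400
  (ε OR γ) AND (β AND γ) = a·b on (0.3448, 0.0400) = 0.0138
  NOT ((ε OR γ) AND (β AND γ)) = 1 − 0.0138 = 0.9862
  → value = 0.9862
Under Gödel:
  ε OR γ = max(a, b) on (0.22, 0.16) = 0.22
  β AND γ = min(a, b) on (0.25, 0.16) = 0.16
  (ε OR γ) AND (β AND γ) = min(a, b) on (0.22, 0.16) = 0.16
  NOT ((ε OR γ) AND (β AND γ)) = 1 − 0.16 = 0.84
  → value = 0.8400
|0.9862 − 0.8400| = 0.146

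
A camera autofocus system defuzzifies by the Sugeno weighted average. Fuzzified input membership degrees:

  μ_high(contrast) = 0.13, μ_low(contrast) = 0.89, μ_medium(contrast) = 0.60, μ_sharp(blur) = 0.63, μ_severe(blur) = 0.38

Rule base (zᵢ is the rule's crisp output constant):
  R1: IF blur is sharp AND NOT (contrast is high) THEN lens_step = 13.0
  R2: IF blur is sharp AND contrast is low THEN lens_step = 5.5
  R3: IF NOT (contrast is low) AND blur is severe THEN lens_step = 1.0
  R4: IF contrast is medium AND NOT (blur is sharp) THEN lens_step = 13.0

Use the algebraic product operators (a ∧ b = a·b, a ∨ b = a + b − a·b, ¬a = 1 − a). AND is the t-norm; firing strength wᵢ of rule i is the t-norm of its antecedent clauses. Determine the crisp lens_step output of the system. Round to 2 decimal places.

R1 (z=13.0): sharp=0.63, ¬high=1−0.13=0.87; AND[a·b] → w = 0.5481
R2 (z=5.5): sharp=0.63, low=0.89; AND[a·b] → w = 0.5607
R3 (z=1.0): ¬low=1−0.89=0.11, severe=0.38; AND[a·b] → w = 0.0418
R4 (z=13.0): medium=0.60, ¬sharp=1−0.63=0.37; AND[a·b] → w = 0.2220
Weighted average = (0.5481·13.0 + 0.5607·5.5 + 0.0418·1.0 + 0.2220·13.0) / (0.5481 + 0.5607 + 0.0418 + 0.2220)
  = 13.1370 / 1.3726 = 9.57

9.57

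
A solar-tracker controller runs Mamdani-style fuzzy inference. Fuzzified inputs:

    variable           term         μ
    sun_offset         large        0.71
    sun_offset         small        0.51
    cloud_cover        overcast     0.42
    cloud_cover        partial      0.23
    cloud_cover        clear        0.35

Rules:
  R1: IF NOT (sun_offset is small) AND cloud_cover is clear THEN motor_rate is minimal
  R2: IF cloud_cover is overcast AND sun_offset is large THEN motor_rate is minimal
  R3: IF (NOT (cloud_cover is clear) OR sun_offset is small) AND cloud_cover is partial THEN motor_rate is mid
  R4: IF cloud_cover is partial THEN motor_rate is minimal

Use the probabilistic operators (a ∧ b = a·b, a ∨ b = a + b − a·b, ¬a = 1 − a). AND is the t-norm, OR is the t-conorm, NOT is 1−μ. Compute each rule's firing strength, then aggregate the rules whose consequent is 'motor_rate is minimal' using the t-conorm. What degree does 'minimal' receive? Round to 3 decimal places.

R1: ¬small=1−0.51=0.49, clear=0.35; AND[a·b] → w = 0.1715
R2: overcast=0.42, large=0.71; AND[a·b] → w = 0.2982
R3: (¬clear=1−0.35=0.65 OR small=0.51) = 0.8285; AND[a·b] with partial=0.23 → w = 0.1906
R4: partial=0.23 → w = 0.2300
Rules with consequent 'minimal': {R1, R2, R4} → strengths 0.1715, 0.2982, 0.2300
Aggregate via t-conorm [a + b − a·b]: 0.5523

0.552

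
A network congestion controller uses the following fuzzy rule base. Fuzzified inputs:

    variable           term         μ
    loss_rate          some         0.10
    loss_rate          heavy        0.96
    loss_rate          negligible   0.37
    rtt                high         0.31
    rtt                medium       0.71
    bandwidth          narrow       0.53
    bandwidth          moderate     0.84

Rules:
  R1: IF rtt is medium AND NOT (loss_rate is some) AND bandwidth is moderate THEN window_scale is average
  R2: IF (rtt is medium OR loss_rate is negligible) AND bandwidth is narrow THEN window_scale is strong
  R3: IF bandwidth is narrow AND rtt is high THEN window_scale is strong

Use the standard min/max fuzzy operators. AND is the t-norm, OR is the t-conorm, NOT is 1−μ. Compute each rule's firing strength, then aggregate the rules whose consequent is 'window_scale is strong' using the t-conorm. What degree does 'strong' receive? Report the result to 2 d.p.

R1: medium=0.71, ¬some=1−0.10=0.90, moderate=0.84; AND[min(a, b)] → w = 0.71
R2: (medium=0.71 OR negligible=0.37) = 0.71; AND[min(a, b)] with narrow=0.53 → w = 0.53
R3: narrow=0.53, high=0.31; AND[min(a, b)] → w = 0.31
Rules with consequent 'strong': {R2, R3} → strengths 0.53, 0.31
Aggregate via t-conorm [max(a, b)]: 0.53

0.53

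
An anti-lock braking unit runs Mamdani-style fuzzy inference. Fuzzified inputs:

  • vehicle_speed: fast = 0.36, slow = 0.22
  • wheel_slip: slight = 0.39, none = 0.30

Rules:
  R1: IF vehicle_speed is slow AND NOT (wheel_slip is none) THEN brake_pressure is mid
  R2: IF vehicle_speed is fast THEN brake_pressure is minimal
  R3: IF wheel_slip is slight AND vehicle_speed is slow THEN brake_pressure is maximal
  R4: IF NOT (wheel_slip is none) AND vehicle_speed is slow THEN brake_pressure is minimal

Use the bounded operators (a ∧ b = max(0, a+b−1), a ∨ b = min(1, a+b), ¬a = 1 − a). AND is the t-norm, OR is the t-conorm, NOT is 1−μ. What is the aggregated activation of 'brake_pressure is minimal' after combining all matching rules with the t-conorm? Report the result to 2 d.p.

0.36

R1: slow=0.22, ¬none=1−0.30=0.70; AND[max(0, a+b−1)] → w = 0.00
R2: fast=0.36 → w = 0.36
R3: slight=0.39, slow=0.22; AND[max(0, a+b−1)] → w = 0.00
R4: ¬none=1−0.30=0.70, slow=0.22; AND[max(0, a+b−1)] → w = 0.00
Rules with consequent 'minimal': {R2, R4} → strengths 0.36, 0.00
Aggregate via t-conorm [min(1, a+b)]: 0.36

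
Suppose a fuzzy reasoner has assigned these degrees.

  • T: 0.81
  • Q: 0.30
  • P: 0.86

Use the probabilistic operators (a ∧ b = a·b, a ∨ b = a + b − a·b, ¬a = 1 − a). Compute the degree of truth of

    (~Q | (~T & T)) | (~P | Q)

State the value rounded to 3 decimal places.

~Q = 1 − 0.3000 = 0.7000
~T = 1 − 0.8100 = 0.1900
~T & T = a·b on (0.1900, 0.8100) = 0.1539
~Q | (~T & T) = a + b − a·b on (0.7000, 0.1539) = 0.7462
~P = 1 − 0.8600 = 0.1400
~P | Q = a + b − a·b on (0.1400, 0.3000) = 0.3980
(~Q | (~T & T)) | (~P | Q) = a + b − a·b on (0.7462, 0.3980) = 0.8472

0.847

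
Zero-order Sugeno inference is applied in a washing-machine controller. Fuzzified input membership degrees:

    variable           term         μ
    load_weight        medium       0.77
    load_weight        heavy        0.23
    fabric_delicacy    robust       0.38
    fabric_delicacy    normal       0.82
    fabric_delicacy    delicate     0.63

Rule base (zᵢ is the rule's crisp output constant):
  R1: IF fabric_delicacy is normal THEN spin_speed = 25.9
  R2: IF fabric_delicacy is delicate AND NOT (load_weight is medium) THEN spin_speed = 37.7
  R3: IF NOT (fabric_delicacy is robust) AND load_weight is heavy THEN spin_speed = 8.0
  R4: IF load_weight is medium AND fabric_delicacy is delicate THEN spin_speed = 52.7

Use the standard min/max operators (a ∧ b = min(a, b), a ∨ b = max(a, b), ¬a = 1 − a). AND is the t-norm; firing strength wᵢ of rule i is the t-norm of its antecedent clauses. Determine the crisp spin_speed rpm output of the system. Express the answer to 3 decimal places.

R1 (z=25.9): normal=0.82 → w = 0.82
R2 (z=37.7): delicate=0.63, ¬medium=1−0.77=0.23; AND[min(a, b)] → w = 0.23
R3 (z=8.0): ¬robust=1−0.38=0.62, heavy=0.23; AND[min(a, b)] → w = 0.23
R4 (z=52.7): medium=0.77, delicate=0.63; AND[min(a, b)] → w = 0.63
Weighted average = (0.82·25.9 + 0.23·37.7 + 0.23·8.0 + 0.63·52.7) / (0.82 + 0.23 + 0.23 + 0.63)
  = 64.9500 / 1.9100 = 34.005

34.005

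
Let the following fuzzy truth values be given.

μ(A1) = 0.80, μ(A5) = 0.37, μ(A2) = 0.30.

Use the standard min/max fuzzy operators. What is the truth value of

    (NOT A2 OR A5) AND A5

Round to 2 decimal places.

NOT A2 = 1 − 0.30 = 0.70
NOT A2 OR A5 = max(a, b) on (0.70, 0.37) = 0.70
(NOT A2 OR A5) AND A5 = min(a, b) on (0.70, 0.37) = 0.37

0.37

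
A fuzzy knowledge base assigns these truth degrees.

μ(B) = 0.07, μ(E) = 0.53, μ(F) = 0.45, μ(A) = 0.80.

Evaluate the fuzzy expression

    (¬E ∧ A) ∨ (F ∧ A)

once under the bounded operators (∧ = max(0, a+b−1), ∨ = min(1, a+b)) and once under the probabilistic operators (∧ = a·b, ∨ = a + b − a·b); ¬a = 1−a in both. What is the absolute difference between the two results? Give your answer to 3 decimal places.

Under bounded:
  ¬E = 1 − 0.53 = 0.47
  ¬E ∧ A = max(0, a+b−1) on (0.47, 0.80) = 0.27
  F ∧ A = max(0, a+b−1) on (0.45, 0.80) = 0.25
  (¬E ∧ A) ∨ (F ∧ A) = min(1, a+b) on (0.27, 0.25) = 0.52
  → value = 0.5200
Under probabilistic:
  ¬E = 1 − 0.5300 = 0.4700
  ¬E ∧ A = a·b on (0.4700, 0.8000) = 0.3760
  F ∧ A = a·b on (0.4500, 0.8000) = 0.3600
  (¬E ∧ A) ∨ (F ∧ A) = a + b − a·b on (0.3760, 0.3600) = 0.6006
  → value = 0.6006
|0.5200 − 0.6006| = 0.081

0.081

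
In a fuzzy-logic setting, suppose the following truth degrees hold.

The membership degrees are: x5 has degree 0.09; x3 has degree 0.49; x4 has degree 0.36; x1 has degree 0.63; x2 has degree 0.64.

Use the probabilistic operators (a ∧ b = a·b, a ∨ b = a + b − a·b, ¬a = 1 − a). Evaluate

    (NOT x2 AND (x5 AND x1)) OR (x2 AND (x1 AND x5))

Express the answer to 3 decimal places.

NOT x2 = 1 − 0.6400 = 0.3600
x5 AND x1 = a·b on (0.0900, 0.6300) = 0.0567
NOT x2 AND (x5 AND x1) = a·b on (0.3600, 0.0567) = 0.0204
x1 AND x5 = a·b on (0.6300, 0.0900) = 0.0567
x2 AND (x1 AND x5) = a·b on (0.6400, 0.0567) = 0.0363
(NOT x2 AND (x5 AND x1)) OR (x2 AND (x1 AND x5)) = a + b − a·b on (0.0204, 0.0363) = 0.0560

0.056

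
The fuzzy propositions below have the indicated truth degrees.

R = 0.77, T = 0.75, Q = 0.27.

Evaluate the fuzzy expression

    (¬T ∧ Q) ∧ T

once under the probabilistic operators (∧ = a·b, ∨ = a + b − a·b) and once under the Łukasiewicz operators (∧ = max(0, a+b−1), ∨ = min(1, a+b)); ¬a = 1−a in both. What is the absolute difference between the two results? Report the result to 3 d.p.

Under probabilistic:
  ¬T = 1 − 0.7500 = 0.2500
  ¬T ∧ Q = a·b on (0.2500, 0.2700) = 0.0675
  (¬T ∧ Q) ∧ T = a·b on (0.0675, 0.7500) = 0.0506
  → value = 0.0506
Under Łukasiewicz:
  ¬T = 1 − 0.75 = 0.25
  ¬T ∧ Q = max(0, a+b−1) on (0.25, 0.27) = 0.00
  (¬T ∧ Q) ∧ T = max(0, a+b−1) on (0.00, 0.75) = 0.00
  → value = 0.0000
|0.0506 − 0.0000| = 0.051

0.051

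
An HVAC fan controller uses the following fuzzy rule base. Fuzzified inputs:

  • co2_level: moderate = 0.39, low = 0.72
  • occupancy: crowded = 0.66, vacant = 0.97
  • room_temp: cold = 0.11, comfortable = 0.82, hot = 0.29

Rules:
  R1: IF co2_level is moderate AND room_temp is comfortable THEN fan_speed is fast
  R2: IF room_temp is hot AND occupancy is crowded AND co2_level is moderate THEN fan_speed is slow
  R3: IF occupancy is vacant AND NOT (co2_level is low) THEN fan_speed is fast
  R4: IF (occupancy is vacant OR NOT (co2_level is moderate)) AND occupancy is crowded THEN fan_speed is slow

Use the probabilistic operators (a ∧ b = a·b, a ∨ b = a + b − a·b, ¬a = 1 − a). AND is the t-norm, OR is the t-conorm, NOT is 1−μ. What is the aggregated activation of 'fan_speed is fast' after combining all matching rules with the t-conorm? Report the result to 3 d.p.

0.505

R1: moderate=0.39, comfortable=0.82; AND[a·b] → w = 0.3198
R2: hot=0.29, crowded=0.66, moderate=0.39; AND[a·b] → w = 0.0746
R3: vacant=0.97, ¬low=1−0.72=0.28; AND[a·b] → w = 0.2716
R4: (vacant=0.97 OR ¬moderate=1−0.39=0.61) = 0.9883; AND[a·b] with crowded=0.66 → w = 0.6523
Rules with consequent 'fast': {R1, R3} → strengths 0.3198, 0.2716
Aggregate via t-conorm [a + b − a·b]: 0.5045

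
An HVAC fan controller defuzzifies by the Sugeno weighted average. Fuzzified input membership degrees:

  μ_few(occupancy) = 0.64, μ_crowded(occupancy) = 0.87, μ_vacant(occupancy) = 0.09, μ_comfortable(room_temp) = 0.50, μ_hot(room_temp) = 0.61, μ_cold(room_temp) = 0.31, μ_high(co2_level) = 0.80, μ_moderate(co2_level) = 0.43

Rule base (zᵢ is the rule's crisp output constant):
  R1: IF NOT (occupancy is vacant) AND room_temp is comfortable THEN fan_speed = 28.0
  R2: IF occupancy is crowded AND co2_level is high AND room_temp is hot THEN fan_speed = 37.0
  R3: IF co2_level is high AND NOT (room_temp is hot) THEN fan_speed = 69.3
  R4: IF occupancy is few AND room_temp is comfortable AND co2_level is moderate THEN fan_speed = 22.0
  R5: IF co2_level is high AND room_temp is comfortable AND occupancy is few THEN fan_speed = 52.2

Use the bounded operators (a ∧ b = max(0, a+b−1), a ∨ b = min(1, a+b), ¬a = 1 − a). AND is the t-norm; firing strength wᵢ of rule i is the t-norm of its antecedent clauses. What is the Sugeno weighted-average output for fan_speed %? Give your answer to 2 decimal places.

R1 (z=28.0): ¬vacant=1−0.09=0.91, comfortable=0.50; AND[max(0, a+b−1)] → w = 0.41
R2 (z=37.0): crowded=0.87, high=0.80, hot=0.61; AND[max(0, a+b−1)] → w = 0.28
R3 (z=69.3): high=0.80, ¬hot=1−0.61=0.39; AND[max(0, a+b−1)] → w = 0.19
R4 (z=22.0): few=0.64, comfortable=0.50, moderate=0.43; AND[max(0, a+b−1)] → w = 0.00
R5 (z=52.2): high=0.80, comfortable=0.50, few=0.64; AND[max(0, a+b−1)] → w = 0.00
Weighted average = (0.41·28.0 + 0.28·37.0 + 0.19·69.3 + 0.00·22.0 + 0.00·52.2) / (0.41 + 0.28 + 0.19 + 0.00 + 0.00)
  = 35.0070 / 0.8800 = 39.78

39.78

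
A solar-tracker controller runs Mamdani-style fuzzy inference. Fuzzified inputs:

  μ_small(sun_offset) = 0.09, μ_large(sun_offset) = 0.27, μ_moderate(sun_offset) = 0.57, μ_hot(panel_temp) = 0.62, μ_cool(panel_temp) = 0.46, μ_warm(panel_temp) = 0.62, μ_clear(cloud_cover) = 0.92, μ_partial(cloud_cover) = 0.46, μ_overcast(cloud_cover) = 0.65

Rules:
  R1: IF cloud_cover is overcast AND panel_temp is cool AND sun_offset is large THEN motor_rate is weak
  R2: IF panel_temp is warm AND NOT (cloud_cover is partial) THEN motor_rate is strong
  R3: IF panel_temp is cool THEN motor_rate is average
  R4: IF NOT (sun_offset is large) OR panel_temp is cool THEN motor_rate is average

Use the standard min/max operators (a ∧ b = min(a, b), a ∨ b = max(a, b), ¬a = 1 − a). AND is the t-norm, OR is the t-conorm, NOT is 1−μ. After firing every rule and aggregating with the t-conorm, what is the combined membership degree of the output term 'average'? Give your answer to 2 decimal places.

R1: overcast=0.65, cool=0.46, large=0.27; AND[min(a, b)] → w = 0.27
R2: warm=0.62, ¬partial=1−0.46=0.54; AND[min(a, b)] → w = 0.54
R3: cool=0.46 → w = 0.46
R4: ¬large=1−0.27=0.73, cool=0.46; OR[max(a, b)] → w = 0.73
Rules with consequent 'average': {R3, R4} → strengths 0.46, 0.73
Aggregate via t-conorm [max(a, b)]: 0.73

0.73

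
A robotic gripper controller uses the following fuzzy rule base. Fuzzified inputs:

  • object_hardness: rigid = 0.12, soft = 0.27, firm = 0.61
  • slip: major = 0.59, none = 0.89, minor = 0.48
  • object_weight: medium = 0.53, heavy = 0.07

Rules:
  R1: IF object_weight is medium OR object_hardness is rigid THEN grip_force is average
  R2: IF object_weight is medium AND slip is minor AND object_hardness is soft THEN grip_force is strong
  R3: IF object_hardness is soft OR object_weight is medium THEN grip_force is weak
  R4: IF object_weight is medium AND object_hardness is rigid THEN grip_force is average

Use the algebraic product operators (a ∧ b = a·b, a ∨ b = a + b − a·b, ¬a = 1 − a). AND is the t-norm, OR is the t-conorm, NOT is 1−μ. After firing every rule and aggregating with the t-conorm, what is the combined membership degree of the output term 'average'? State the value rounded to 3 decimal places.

R1: medium=0.53, rigid=0.12; OR[a + b − a·b] → w = 0.5864
R2: medium=0.53, minor=0.48, soft=0.27; AND[a·b] → w = 0.0687
R3: soft=0.27, medium=0.53; OR[a + b − a·b] → w = 0.6569
R4: medium=0.53, rigid=0.12; AND[a·b] → w = 0.0636
Rules with consequent 'average': {R1, R4} → strengths 0.5864, 0.0636
Aggregate via t-conorm [a + b − a·b]: 0.6127

0.613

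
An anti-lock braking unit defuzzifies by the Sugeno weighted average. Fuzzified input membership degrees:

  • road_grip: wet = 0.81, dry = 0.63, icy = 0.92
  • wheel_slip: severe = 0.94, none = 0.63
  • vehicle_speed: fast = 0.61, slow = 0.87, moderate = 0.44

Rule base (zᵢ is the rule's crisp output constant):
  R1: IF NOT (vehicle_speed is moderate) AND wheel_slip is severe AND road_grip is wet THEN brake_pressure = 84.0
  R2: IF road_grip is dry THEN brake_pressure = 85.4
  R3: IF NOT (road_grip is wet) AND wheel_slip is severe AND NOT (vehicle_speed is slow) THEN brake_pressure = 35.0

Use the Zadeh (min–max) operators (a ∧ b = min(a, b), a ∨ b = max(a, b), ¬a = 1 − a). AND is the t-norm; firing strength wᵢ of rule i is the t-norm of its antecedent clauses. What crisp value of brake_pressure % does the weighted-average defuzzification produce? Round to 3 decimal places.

79.842

R1 (z=84.0): ¬moderate=1−0.44=0.56, severe=0.94, wet=0.81; AND[min(a, b)] → w = 0.56
R2 (z=85.4): dry=0.63 → w = 0.63
R3 (z=35.0): ¬wet=1−0.81=0.19, severe=0.94, ¬slow=1−0.87=0.13; AND[min(a, b)] → w = 0.13
Weighted average = (0.56·84.0 + 0.63·85.4 + 0.13·35.0) / (0.56 + 0.63 + 0.13)
  = 105.3920 / 1.3200 = 79.842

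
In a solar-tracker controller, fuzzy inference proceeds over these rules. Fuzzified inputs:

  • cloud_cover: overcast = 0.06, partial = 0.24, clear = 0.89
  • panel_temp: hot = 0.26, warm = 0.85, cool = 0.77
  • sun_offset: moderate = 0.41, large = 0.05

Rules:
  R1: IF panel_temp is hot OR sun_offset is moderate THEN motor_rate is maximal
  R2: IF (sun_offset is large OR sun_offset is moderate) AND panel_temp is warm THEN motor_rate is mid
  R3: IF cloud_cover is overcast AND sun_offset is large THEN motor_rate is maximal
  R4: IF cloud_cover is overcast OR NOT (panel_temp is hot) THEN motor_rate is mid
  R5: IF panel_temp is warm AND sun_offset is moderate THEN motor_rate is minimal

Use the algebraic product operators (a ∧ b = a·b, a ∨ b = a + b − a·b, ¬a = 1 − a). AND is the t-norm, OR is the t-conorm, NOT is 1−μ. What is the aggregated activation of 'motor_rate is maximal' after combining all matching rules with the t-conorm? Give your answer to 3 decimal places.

R1: hot=0.26, moderate=0.41; OR[a + b − a·b] → w = 0.5634
R2: (large=0.05 OR moderate=0.41) = 0.4395; AND[a·b] with warm=0.85 → w = 0.3736
R3: overcast=0.06, large=0.05; AND[a·b] → w = 0.0030
R4: overcast=0.06, ¬hot=1−0.26=0.74; OR[a + b − a·b] → w = 0.7556
R5: warm=0.85, moderate=0.41; AND[a·b] → w = 0.3485
Rules with consequent 'maximal': {R1, R3} → strengths 0.5634, 0.0030
Aggregate via t-conorm [a + b − a·b]: 0.5647

0.565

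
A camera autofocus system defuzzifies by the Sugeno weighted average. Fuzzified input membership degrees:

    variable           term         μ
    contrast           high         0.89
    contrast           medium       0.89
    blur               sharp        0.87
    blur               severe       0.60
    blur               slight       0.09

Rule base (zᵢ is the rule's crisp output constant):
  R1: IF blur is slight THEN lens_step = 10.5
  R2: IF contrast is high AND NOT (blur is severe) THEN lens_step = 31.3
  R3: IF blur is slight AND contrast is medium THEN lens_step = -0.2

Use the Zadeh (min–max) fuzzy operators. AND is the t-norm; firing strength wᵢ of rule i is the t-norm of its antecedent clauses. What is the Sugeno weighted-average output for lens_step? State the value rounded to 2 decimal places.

23.18

R1 (z=10.5): slight=0.09 → w = 0.09
R2 (z=31.3): high=0.89, ¬severe=1−0.60=0.40; AND[min(a, b)] → w = 0.40
R3 (z=-0.2): slight=0.09, medium=0.89; AND[min(a, b)] → w = 0.09
Weighted average = (0.09·10.5 + 0.40·31.3 + 0.09·-0.2) / (0.09 + 0.40 + 0.09)
  = 13.4470 / 0.5800 = 23.18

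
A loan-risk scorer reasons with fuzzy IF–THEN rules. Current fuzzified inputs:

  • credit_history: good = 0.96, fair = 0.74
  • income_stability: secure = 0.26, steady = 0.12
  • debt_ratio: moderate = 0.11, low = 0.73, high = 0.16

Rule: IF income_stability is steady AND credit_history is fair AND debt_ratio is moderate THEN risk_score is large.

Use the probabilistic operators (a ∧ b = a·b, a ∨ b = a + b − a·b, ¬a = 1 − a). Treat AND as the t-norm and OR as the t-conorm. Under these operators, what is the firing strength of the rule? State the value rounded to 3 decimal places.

firing strength: steady=0.12, fair=0.74, moderate=0.11; AND[a·b] → w = 0.0098

0.010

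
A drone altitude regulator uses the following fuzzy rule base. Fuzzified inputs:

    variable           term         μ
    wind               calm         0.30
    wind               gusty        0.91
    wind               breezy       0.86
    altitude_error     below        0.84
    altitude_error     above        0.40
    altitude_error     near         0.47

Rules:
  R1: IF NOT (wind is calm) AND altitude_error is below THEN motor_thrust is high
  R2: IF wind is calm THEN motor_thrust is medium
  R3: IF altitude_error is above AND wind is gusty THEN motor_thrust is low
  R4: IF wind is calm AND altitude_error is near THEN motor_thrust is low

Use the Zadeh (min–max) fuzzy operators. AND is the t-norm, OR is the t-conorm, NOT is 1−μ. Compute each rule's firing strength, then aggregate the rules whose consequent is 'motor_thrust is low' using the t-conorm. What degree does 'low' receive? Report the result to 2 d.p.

R1: ¬calm=1−0.30=0.70, below=0.84; AND[min(a, b)] → w = 0.70
R2: calm=0.30 → w = 0.30
R3: above=0.40, gusty=0.91; AND[min(a, b)] → w = 0.40
R4: calm=0.30, near=0.47; AND[min(a, b)] → w = 0.30
Rules with consequent 'low': {R3, R4} → strengths 0.40, 0.30
Aggregate via t-conorm [max(a, b)]: 0.40

0.40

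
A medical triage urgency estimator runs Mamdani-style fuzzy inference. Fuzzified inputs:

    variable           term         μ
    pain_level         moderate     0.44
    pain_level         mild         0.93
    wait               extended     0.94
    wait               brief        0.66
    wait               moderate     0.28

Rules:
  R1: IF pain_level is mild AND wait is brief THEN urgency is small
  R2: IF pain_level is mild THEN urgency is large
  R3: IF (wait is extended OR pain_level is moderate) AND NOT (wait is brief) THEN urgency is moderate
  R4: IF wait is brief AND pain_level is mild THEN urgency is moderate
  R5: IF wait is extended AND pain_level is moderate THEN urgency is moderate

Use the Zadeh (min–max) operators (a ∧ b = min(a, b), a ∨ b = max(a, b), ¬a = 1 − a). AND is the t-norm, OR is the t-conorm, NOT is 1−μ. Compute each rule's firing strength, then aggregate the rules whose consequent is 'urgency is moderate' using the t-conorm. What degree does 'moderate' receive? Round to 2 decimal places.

R1: mild=0.93, brief=0.66; AND[min(a, b)] → w = 0.66
R2: mild=0.93 → w = 0.93
R3: (extended=0.94 OR moderate=0.44) = 0.94; AND[min(a, b)] with ¬brief=1−0.66=0.34 → w = 0.34
R4: brief=0.66, mild=0.93; AND[min(a, b)] → w = 0.66
R5: extended=0.94, moderate=0.44; AND[min(a, b)] → w = 0.44
Rules with consequent 'moderate': {R3, R4, R5} → strengths 0.34, 0.66, 0.44
Aggregate via t-conorm [max(a, b)]: 0.66

0.66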